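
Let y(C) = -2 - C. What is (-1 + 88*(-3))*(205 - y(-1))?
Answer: -54590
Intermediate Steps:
(-1 + 88*(-3))*(205 - y(-1)) = (-1 + 88*(-3))*(205 - (-2 - 1*(-1))) = (-1 - 264)*(205 - (-2 + 1)) = -265*(205 - 1*(-1)) = -265*(205 + 1) = -265*206 = -54590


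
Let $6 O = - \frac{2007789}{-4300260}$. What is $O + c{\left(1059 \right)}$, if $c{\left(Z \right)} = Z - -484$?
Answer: $\frac{13271271623}{8600520} \approx 1543.1$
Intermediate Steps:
$c{\left(Z \right)} = 484 + Z$ ($c{\left(Z \right)} = Z + 484 = 484 + Z$)
$O = \frac{669263}{8600520}$ ($O = \frac{\left(-2007789\right) \frac{1}{-4300260}}{6} = \frac{\left(-2007789\right) \left(- \frac{1}{4300260}\right)}{6} = \frac{1}{6} \cdot \frac{669263}{1433420} = \frac{669263}{8600520} \approx 0.077817$)
$O + c{\left(1059 \right)} = \frac{669263}{8600520} + \left(484 + 1059\right) = \frac{669263}{8600520} + 1543 = \frac{13271271623}{8600520}$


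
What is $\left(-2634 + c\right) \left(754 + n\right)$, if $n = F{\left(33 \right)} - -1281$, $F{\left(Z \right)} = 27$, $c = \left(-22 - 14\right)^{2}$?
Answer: $-2758956$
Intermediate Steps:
$c = 1296$ ($c = \left(-36\right)^{2} = 1296$)
$n = 1308$ ($n = 27 - -1281 = 27 + 1281 = 1308$)
$\left(-2634 + c\right) \left(754 + n\right) = \left(-2634 + 1296\right) \left(754 + 1308\right) = \left(-1338\right) 2062 = -2758956$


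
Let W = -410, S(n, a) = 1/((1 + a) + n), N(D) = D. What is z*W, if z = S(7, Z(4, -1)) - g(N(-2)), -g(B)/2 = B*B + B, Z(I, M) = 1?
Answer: -15170/9 ≈ -1685.6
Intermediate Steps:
g(B) = -2*B - 2*B² (g(B) = -2*(B*B + B) = -2*(B² + B) = -2*(B + B²) = -2*B - 2*B²)
S(n, a) = 1/(1 + a + n)
z = 37/9 (z = 1/(1 + 1 + 7) - (-2)*(-2)*(1 - 2) = 1/9 - (-2)*(-2)*(-1) = ⅑ - 1*(-4) = ⅑ + 4 = 37/9 ≈ 4.1111)
z*W = (37/9)*(-410) = -15170/9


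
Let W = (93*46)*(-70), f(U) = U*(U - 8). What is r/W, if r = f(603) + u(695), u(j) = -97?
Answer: -89672/74865 ≈ -1.1978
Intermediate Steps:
f(U) = U*(-8 + U)
W = -299460 (W = 4278*(-70) = -299460)
r = 358688 (r = 603*(-8 + 603) - 97 = 603*595 - 97 = 358785 - 97 = 358688)
r/W = 358688/(-299460) = 358688*(-1/299460) = -89672/74865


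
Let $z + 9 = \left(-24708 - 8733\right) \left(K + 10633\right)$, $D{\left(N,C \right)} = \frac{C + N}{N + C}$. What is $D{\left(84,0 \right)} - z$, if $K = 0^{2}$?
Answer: $355578163$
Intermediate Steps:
$K = 0$
$D{\left(N,C \right)} = 1$ ($D{\left(N,C \right)} = \frac{C + N}{C + N} = 1$)
$z = -355578162$ ($z = -9 + \left(-24708 - 8733\right) \left(0 + 10633\right) = -9 - 355578153 = -355578162$)
$D{\left(84,0 \right)} - z = 1 - -355578162 = 1 + 355578162 = 355578163$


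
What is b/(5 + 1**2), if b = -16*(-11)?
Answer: 88/3 ≈ 29.333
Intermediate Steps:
b = 176
b/(5 + 1**2) = 176/(5 + 1**2) = 176/(5 + 1) = 176/6 = (1/6)*176 = 88/3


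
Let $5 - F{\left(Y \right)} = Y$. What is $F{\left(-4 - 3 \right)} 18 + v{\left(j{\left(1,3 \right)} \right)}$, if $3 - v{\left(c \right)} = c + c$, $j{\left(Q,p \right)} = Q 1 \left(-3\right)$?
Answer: $225$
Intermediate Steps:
$F{\left(Y \right)} = 5 - Y$
$j{\left(Q,p \right)} = - 3 Q$ ($j{\left(Q,p \right)} = Q \left(-3\right) = - 3 Q$)
$v{\left(c \right)} = 3 - 2 c$ ($v{\left(c \right)} = 3 - \left(c + c\right) = 3 - 2 c$)
$F{\left(-4 - 3 \right)} 18 + v{\left(j{\left(1,3 \right)} \right)} = \left(5 - \left(-4 - 3\right)\right) 18 - \left(-3 + 2 \left(\left(-3\right) 1\right)\right) = \left(5 - \left(-4 - 3\right)\right) 18 + \left(3 - -6\right) = \left(5 - -7\right) 18 + \left(3 + 6\right) = \left(5 + 7\right) 18 + 9 = 12 \cdot 18 + 9 = 216 + 9 = 225$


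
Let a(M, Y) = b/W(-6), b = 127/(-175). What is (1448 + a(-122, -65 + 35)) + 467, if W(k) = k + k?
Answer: 4021627/2100 ≈ 1915.1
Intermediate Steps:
W(k) = 2*k
b = -127/175 (b = 127*(-1/175) = -127/175 ≈ -0.72571)
a(M, Y) = 127/2100 (a(M, Y) = -127/(175*(2*(-6))) = -127/175/(-12) = -127/175*(-1/12) = 127/2100)
(1448 + a(-122, -65 + 35)) + 467 = (1448 + 127/2100) + 467 = 3040927/2100 + 467 = 4021627/2100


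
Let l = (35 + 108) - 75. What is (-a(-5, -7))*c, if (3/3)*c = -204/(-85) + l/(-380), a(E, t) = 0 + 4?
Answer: -844/95 ≈ -8.8842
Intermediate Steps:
a(E, t) = 4
l = 68 (l = 143 - 75 = 68)
c = 211/95 (c = -204/(-85) + 68/(-380) = -204*(-1/85) + 68*(-1/380) = 12/5 - 17/95 = 211/95 ≈ 2.2211)
(-a(-5, -7))*c = -1*4*(211/95) = -4*211/95 = -844/95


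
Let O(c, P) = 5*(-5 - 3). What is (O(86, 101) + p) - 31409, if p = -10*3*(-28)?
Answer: -30609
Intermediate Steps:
O(c, P) = -40 (O(c, P) = 5*(-8) = -40)
p = 840 (p = -30*(-28) = 840)
(O(86, 101) + p) - 31409 = (-40 + 840) - 31409 = 800 - 31409 = -30609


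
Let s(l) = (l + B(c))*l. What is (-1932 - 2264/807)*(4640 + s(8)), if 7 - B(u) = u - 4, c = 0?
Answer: -7482171296/807 ≈ -9.2716e+6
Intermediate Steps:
B(u) = 11 - u (B(u) = 7 - (u - 4) = 7 - (-4 + u) = 7 + (4 - u) = 11 - u)
s(l) = l*(11 + l) (s(l) = (l + (11 - 1*0))*l = (l + (11 + 0))*l = (l + 11)*l = (11 + l)*l = l*(11 + l))
(-1932 - 2264/807)*(4640 + s(8)) = (-1932 - 2264/807)*(4640 + 8*(11 + 8)) = (-1932 - 2264*1/807)*(4640 + 8*19) = (-1932 - 2264/807)*(4640 + 152) = -1561388/807*4792 = -7482171296/807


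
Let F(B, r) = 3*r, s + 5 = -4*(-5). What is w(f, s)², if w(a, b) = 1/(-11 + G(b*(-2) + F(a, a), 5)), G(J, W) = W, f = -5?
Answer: 1/36 ≈ 0.027778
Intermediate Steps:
s = 15 (s = -5 - 4*(-5) = -5 + 20 = 15)
w(a, b) = -⅙ (w(a, b) = 1/(-11 + 5) = 1/(-6) = -⅙)
w(f, s)² = (-⅙)² = 1/36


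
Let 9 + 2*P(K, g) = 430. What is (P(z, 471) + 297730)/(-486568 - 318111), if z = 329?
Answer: -595881/1609358 ≈ -0.37026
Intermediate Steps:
P(K, g) = 421/2 (P(K, g) = -9/2 + (½)*430 = -9/2 + 215 = 421/2)
(P(z, 471) + 297730)/(-486568 - 318111) = (421/2 + 297730)/(-486568 - 318111) = (595881/2)/(-804679) = (595881/2)*(-1/804679) = -595881/1609358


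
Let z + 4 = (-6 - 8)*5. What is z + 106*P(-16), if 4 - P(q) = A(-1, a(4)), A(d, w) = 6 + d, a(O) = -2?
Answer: -180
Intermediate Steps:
P(q) = -1 (P(q) = 4 - (6 - 1) = 4 - 1*5 = 4 - 5 = -1)
z = -74 (z = -4 + (-6 - 8)*5 = -4 - 14*5 = -4 - 70 = -74)
z + 106*P(-16) = -74 + 106*(-1) = -74 - 106 = -180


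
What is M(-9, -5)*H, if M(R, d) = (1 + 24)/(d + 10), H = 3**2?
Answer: 45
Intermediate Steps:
H = 9
M(R, d) = 25/(10 + d)
M(-9, -5)*H = (25/(10 - 5))*9 = (25/5)*9 = (25*(1/5))*9 = 5*9 = 45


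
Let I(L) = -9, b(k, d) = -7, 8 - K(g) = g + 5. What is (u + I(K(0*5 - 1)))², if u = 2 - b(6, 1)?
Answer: 0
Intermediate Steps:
K(g) = 3 - g (K(g) = 8 - (g + 5) = 8 - (5 + g) = 8 + (-5 - g) = 3 - g)
u = 9 (u = 2 - 1*(-7) = 2 + 7 = 9)
(u + I(K(0*5 - 1)))² = (9 - 9)² = 0² = 0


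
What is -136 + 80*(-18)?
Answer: -1576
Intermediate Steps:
-136 + 80*(-18) = -136 - 1440 = -1576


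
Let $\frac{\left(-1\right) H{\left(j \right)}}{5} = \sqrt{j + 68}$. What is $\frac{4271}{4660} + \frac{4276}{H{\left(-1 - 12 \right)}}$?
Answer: $\frac{4271}{4660} - \frac{4276 \sqrt{55}}{275} \approx -114.4$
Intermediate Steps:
$H{\left(j \right)} = - 5 \sqrt{68 + j}$ ($H{\left(j \right)} = - 5 \sqrt{j + 68} = - 5 \sqrt{68 + j}$)
$\frac{4271}{4660} + \frac{4276}{H{\left(-1 - 12 \right)}} = \frac{4271}{4660} + \frac{4276}{\left(-5\right) \sqrt{68 - 13}} = \frac{4271}{4660} + \frac{4276}{\left(-5\right) \sqrt{55}} = \frac{4271}{4660} + 4276 \left(- \frac{\sqrt{55}}{275}\right) = \frac{4271}{4660} - \frac{4276 \sqrt{55}}{275}$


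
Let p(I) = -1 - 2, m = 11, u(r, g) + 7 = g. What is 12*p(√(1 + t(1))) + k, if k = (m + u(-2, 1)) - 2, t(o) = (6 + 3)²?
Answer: -33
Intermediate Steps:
u(r, g) = -7 + g
t(o) = 81 (t(o) = 9² = 81)
p(I) = -3
k = 3 (k = (11 + (-7 + 1)) - 2 = (11 - 6) - 2 = 5 - 2 = 3)
12*p(√(1 + t(1))) + k = 12*(-3) + 3 = -36 + 3 = -33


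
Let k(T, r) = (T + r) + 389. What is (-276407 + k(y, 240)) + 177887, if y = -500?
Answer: -98391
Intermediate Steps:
k(T, r) = 389 + T + r
(-276407 + k(y, 240)) + 177887 = (-276407 + (389 - 500 + 240)) + 177887 = (-276407 + 129) + 177887 = -276278 + 177887 = -98391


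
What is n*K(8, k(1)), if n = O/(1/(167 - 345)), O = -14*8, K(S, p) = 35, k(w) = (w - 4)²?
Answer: 697760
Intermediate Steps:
k(w) = (-4 + w)²
O = -112
n = 19936 (n = -112/(1/(167 - 345)) = -112/(1/(-178)) = -112/(-1/178) = -112*(-178) = 19936)
n*K(8, k(1)) = 19936*35 = 697760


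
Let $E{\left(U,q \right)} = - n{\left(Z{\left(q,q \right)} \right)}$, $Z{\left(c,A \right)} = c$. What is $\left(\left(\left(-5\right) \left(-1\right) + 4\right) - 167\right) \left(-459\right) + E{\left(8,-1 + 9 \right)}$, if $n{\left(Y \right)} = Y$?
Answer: $72514$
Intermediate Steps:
$E{\left(U,q \right)} = - q$
$\left(\left(\left(-5\right) \left(-1\right) + 4\right) - 167\right) \left(-459\right) + E{\left(8,-1 + 9 \right)} = \left(\left(\left(-5\right) \left(-1\right) + 4\right) - 167\right) \left(-459\right) - \left(-1 + 9\right) = \left(\left(5 + 4\right) - 167\right) \left(-459\right) - 8 = \left(9 - 167\right) \left(-459\right) - 8 = \left(-158\right) \left(-459\right) - 8 = 72522 - 8 = 72514$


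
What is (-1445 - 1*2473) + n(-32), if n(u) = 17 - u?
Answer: -3869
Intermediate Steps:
(-1445 - 1*2473) + n(-32) = (-1445 - 1*2473) + (17 - 1*(-32)) = (-1445 - 2473) + (17 + 32) = -3918 + 49 = -3869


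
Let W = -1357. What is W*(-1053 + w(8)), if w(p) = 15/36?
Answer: 17140267/12 ≈ 1.4284e+6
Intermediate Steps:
w(p) = 5/12 (w(p) = 15*(1/36) = 5/12)
W*(-1053 + w(8)) = -1357*(-1053 + 5/12) = -1357*(-12631/12) = 17140267/12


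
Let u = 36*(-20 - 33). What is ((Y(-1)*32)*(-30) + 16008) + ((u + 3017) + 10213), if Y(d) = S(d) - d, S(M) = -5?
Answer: 31170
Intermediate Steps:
u = -1908 (u = 36*(-53) = -1908)
Y(d) = -5 - d
((Y(-1)*32)*(-30) + 16008) + ((u + 3017) + 10213) = (((-5 - 1*(-1))*32)*(-30) + 16008) + ((-1908 + 3017) + 10213) = (((-5 + 1)*32)*(-30) + 16008) + (1109 + 10213) = (-4*32*(-30) + 16008) + 11322 = (-128*(-30) + 16008) + 11322 = (3840 + 16008) + 11322 = 19848 + 11322 = 31170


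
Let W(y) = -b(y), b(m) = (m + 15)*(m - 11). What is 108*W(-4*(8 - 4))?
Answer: -2916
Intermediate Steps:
b(m) = (-11 + m)*(15 + m) (b(m) = (15 + m)*(-11 + m) = (-11 + m)*(15 + m))
W(y) = 165 - y² - 4*y (W(y) = -(-165 + y² + 4*y) = 165 - y² - 4*y)
108*W(-4*(8 - 4)) = 108*(165 - (-4*(8 - 4))² - (-16)*(8 - 4)) = 108*(165 - (-4*4)² - (-16)*4) = 108*(165 - 1*(-16)² - 4*(-16)) = 108*(165 - 1*256 + 64) = 108*(165 - 256 + 64) = 108*(-27) = -2916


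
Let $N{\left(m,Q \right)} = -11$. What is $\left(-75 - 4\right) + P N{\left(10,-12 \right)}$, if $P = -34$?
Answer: $295$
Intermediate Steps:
$\left(-75 - 4\right) + P N{\left(10,-12 \right)} = \left(-75 - 4\right) - -374 = \left(-75 - 4\right) + 374 = -79 + 374 = 295$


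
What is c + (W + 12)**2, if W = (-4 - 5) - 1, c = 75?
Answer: 79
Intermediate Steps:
W = -10 (W = -9 - 1 = -10)
c + (W + 12)**2 = 75 + (-10 + 12)**2 = 75 + 2**2 = 75 + 4 = 79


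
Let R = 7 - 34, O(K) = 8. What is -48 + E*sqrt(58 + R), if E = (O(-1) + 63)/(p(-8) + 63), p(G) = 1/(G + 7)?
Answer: -48 + 71*sqrt(31)/62 ≈ -41.624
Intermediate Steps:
R = -27
p(G) = 1/(7 + G)
E = 71/62 (E = (8 + 63)/(1/(7 - 8) + 63) = 71/(1/(-1) + 63) = 71/(-1 + 63) = 71/62 ≈ 1.1452)
-48 + E*sqrt(58 + R) = -48 + 71*sqrt(58 - 27)/62 = -48 + 71*sqrt(31)/62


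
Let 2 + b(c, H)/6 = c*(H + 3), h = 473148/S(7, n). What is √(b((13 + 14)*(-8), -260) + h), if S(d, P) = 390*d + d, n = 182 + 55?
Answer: 32*√2437796634/2737 ≈ 577.26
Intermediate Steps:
n = 237
S(d, P) = 391*d
h = 473148/2737 (h = 473148/((391*7)) = 473148/2737 ≈ 172.87)
b(c, H) = -12 + 6*c*(3 + H) (b(c, H) = -12 + 6*(c*(H + 3)) = -12 + 6*(c*(3 + H)) = -12 + 6*c*(3 + H))
√(b((13 + 14)*(-8), -260) + h) = √((-12 + 18*((13 + 14)*(-8)) + 6*(-260)*((13 + 14)*(-8))) + 473148/2737) = √((-12 + 18*(27*(-8)) + 6*(-260)*(27*(-8))) + 473148/2737) = √((-12 + 18*(-216) + 6*(-260)*(-216)) + 473148/2737) = √((-12 - 3888 + 336960) + 473148/2737) = √(333060 + 473148/2737) = √(912058368/2737) = 32*√2437796634/2737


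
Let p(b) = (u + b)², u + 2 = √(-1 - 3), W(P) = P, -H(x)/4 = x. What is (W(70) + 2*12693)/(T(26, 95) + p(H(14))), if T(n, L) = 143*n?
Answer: 45044392/12537977 + 1476448*I/12537977 ≈ 3.5926 + 0.11776*I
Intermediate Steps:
H(x) = -4*x
u = -2 + 2*I (u = -2 + √(-1 - 3) = -2 + √(-4) = -2 + 2*I ≈ -2.0 + 2.0*I)
p(b) = (-2 + b + 2*I)² (p(b) = ((-2 + 2*I) + b)² = (-2 + b + 2*I)²)
(W(70) + 2*12693)/(T(26, 95) + p(H(14))) = (70 + 2*12693)/(143*26 + (-2 - 4*14 + 2*I)²) = (70 + 25386)/(3718 + (-2 - 56 + 2*I)²) = 25456/(3718 + (-58 + 2*I)²)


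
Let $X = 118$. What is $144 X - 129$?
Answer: $16863$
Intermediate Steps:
$144 X - 129 = 144 \cdot 118 - 129 = 16992 - 129 = 16863$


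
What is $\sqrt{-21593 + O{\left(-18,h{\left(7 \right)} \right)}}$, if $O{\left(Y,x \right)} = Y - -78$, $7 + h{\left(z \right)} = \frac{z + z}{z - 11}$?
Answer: $i \sqrt{21533} \approx 146.74 i$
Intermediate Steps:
$h{\left(z \right)} = -7 + \frac{2 z}{-11 + z}$ ($h{\left(z \right)} = -7 + \frac{z + z}{z - 11} = -7 + \frac{2 z}{-11 + z}$)
$O{\left(Y,x \right)} = 78 + Y$ ($O{\left(Y,x \right)} = Y + 78 = 78 + Y$)
$\sqrt{-21593 + O{\left(-18,h{\left(7 \right)} \right)}} = \sqrt{-21593 + \left(78 - 18\right)} = \sqrt{-21593 + 60} = \sqrt{-21533} = i \sqrt{21533}$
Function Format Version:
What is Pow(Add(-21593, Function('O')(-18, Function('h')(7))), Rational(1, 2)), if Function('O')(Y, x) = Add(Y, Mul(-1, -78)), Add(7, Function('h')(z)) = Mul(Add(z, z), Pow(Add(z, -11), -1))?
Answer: Mul(I, Pow(21533, Rational(1, 2))) ≈ Mul(146.74, I)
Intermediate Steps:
Function('h')(z) = Add(-7, Mul(2, z, Pow(Add(-11, z), -1))) (Function('h')(z) = Add(-7, Mul(Add(z, z), Pow(Add(z, -11), -1))) = Add(-7, Mul(Mul(2, z), Pow(Add(-11, z), -1))) = Add(-7, Mul(2, z, Pow(Add(-11, z), -1))))
Function('O')(Y, x) = Add(78, Y) (Function('O')(Y, x) = Add(Y, 78) = Add(78, Y))
Pow(Add(-21593, Function('O')(-18, Function('h')(7))), Rational(1, 2)) = Pow(Add(-21593, Add(78, -18)), Rational(1, 2)) = Pow(Add(-21593, 60), Rational(1, 2)) = Pow(-21533, Rational(1, 2)) = Mul(I, Pow(21533, Rational(1, 2)))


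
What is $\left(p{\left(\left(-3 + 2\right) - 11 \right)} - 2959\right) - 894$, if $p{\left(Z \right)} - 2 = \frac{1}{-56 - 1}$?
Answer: $- \frac{219508}{57} \approx -3851.0$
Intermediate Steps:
$p{\left(Z \right)} = \frac{113}{57}$ ($p{\left(Z \right)} = 2 + \frac{1}{-56 - 1} = 2 + \frac{1}{-57} = 2 - \frac{1}{57} = \frac{113}{57}$)
$\left(p{\left(\left(-3 + 2\right) - 11 \right)} - 2959\right) - 894 = \left(\frac{113}{57} - 2959\right) - 894 = - \frac{168550}{57} - 894 = - \frac{219508}{57}$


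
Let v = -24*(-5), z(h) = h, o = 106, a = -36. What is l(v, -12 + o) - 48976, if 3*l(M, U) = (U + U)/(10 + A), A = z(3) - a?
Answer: -7199284/147 ≈ -48975.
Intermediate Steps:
v = 120
A = 39 (A = 3 - 1*(-36) = 3 + 36 = 39)
l(M, U) = 2*U/147 (l(M, U) = ((U + U)/(10 + 39))/3 = ((2*U)/49)/3 = ((2*U)*(1/49))/3 = (2*U/49)/3 = 2*U/147)
l(v, -12 + o) - 48976 = 2*(-12 + 106)/147 - 48976 = (2/147)*94 - 48976 = 188/147 - 48976 = -7199284/147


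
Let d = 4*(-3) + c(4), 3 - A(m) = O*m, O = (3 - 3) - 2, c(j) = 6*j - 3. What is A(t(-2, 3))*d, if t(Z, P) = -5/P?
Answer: -3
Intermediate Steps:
c(j) = -3 + 6*j
O = -2 (O = 0 - 2 = -2)
A(m) = 3 + 2*m (A(m) = 3 - (-2)*m = 3 + 2*m)
d = 9 (d = 4*(-3) + (-3 + 6*4) = -12 + (-3 + 24) = -12 + 21 = 9)
A(t(-2, 3))*d = (3 + 2*(-5/3))*9 = (3 - 10/3)*9 = -1/3*9 = -3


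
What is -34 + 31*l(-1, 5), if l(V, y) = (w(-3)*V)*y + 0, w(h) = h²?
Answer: -1429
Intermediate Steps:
l(V, y) = 9*V*y (l(V, y) = ((-3)²*V)*y + 0 = (9*V)*y + 0 = 9*V*y + 0 = 9*V*y)
-34 + 31*l(-1, 5) = -34 + 31*(9*(-1)*5) = -34 + 31*(-45) = -34 - 1395 = -1429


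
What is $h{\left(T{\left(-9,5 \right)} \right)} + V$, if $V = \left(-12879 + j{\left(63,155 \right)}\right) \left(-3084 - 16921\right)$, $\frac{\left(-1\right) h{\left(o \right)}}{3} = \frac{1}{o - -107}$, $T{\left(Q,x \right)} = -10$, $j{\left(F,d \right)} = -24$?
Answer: $\frac{25038077952}{97} \approx 2.5812 \cdot 10^{8}$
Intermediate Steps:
$h{\left(o \right)} = - \frac{3}{107 + o}$ ($h{\left(o \right)} = - \frac{3}{o - -107} = - \frac{3}{o + 107} = - \frac{3}{107 + o}$)
$V = 258124515$ ($V = \left(-12879 - 24\right) \left(-3084 - 16921\right) = \left(-12903\right) \left(-20005\right) = 258124515$)
$h{\left(T{\left(-9,5 \right)} \right)} + V = - \frac{3}{107 - 10} + 258124515 = - \frac{3}{97} + 258124515 = \frac{25038077952}{97}$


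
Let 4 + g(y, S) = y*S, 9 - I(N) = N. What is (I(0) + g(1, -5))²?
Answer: 0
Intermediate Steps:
I(N) = 9 - N
g(y, S) = -4 + S*y (g(y, S) = -4 + y*S = -4 + S*y)
(I(0) + g(1, -5))² = ((9 - 1*0) + (-4 - 5*1))² = ((9 + 0) + (-4 - 5))² = (9 - 9)² = 0² = 0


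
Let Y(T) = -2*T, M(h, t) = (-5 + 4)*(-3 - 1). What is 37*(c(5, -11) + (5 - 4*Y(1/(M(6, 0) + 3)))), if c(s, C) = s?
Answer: 2886/7 ≈ 412.29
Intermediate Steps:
M(h, t) = 4 (M(h, t) = -1*(-4) = 4)
37*(c(5, -11) + (5 - 4*Y(1/(M(6, 0) + 3)))) = 37*(5 + (5 - (-8)/(4 + 3))) = 37*(5 + (5 - (-8)/7)) = 37*(5 + (5 - 4*(-2/7))) = 37*(5 + (5 + 8/7)) = 37*(5 + 43/7) = 37*(78/7) = 2886/7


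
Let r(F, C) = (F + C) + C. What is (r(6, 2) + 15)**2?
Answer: 625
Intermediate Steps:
r(F, C) = F + 2*C (r(F, C) = (C + F) + C = F + 2*C)
(r(6, 2) + 15)**2 = ((6 + 2*2) + 15)**2 = ((6 + 4) + 15)**2 = (10 + 15)**2 = 25**2 = 625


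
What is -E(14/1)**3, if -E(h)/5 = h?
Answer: 343000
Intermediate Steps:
E(h) = -5*h
-E(14/1)**3 = -(-70/1)**3 = -(-70)**3 = -(-5*14)**3 = -1*(-70)**3 = -1*(-343000) = 343000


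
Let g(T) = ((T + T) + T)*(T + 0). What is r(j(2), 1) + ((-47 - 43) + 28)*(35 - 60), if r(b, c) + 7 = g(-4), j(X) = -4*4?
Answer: 1591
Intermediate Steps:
j(X) = -16
g(T) = 3*T² (g(T) = (2*T + T)*T = (3*T)*T = 3*T²)
r(b, c) = 41 (r(b, c) = -7 + 3*(-4)² = -7 + 3*16 = -7 + 48 = 41)
r(j(2), 1) + ((-47 - 43) + 28)*(35 - 60) = 41 + ((-47 - 43) + 28)*(35 - 60) = 41 + (-90 + 28)*(-25) = 41 - 62*(-25) = 41 + 1550 = 1591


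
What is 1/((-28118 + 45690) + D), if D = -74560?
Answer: -1/56988 ≈ -1.7548e-5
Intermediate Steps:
1/((-28118 + 45690) + D) = 1/((-28118 + 45690) - 74560) = 1/(17572 - 74560) = 1/(-56988) = -1/56988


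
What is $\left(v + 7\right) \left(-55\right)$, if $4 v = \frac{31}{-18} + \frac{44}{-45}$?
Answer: $- \frac{2783}{8} \approx -347.88$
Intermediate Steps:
$v = - \frac{27}{40}$ ($v = \frac{\frac{31}{-18} + \frac{44}{-45}}{4} = \frac{31 \left(- \frac{1}{18}\right) + 44 \left(- \frac{1}{45}\right)}{4} = \frac{- \frac{31}{18} - \frac{44}{45}}{4} = \frac{1}{4} \left(- \frac{27}{10}\right) = - \frac{27}{40} \approx -0.675$)
$\left(v + 7\right) \left(-55\right) = \left(- \frac{27}{40} + 7\right) \left(-55\right) = \frac{253}{40} \left(-55\right) = - \frac{2783}{8}$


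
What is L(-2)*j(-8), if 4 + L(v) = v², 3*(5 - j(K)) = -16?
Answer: 0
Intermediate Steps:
j(K) = 31/3 (j(K) = 5 - ⅓*(-16) = 5 + 16/3 = 31/3)
L(v) = -4 + v²
L(-2)*j(-8) = (-4 + (-2)²)*(31/3) = (-4 + 4)*(31/3) = 0*(31/3) = 0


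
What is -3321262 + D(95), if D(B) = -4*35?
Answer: -3321402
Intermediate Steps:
D(B) = -140
-3321262 + D(95) = -3321262 - 140 = -3321402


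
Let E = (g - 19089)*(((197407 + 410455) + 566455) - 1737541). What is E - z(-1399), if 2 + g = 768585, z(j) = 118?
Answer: -422133008774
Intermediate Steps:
g = 768583 (g = -2 + 768585 = 768583)
E = -422133008656 (E = (768583 - 19089)*(((197407 + 410455) + 566455) - 1737541) = 749494*((607862 + 566455) - 1737541) = 749494*(1174317 - 1737541) = 749494*(-563224) = -422133008656)
E - z(-1399) = -422133008656 - 1*118 = -422133008656 - 118 = -422133008774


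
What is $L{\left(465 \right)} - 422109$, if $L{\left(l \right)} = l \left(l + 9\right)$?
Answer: $-201699$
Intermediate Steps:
$L{\left(l \right)} = l \left(9 + l\right)$
$L{\left(465 \right)} - 422109 = 465 \left(9 + 465\right) - 422109 = 465 \cdot 474 - 422109 = 220410 - 422109 = -201699$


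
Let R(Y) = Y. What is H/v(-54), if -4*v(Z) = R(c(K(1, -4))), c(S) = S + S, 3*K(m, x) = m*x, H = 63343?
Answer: 190029/2 ≈ 95015.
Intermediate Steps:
K(m, x) = m*x/3 (K(m, x) = (m*x)/3 = m*x/3)
c(S) = 2*S
v(Z) = ⅔ (v(Z) = -(⅓)*1*(-4)/2 = -(-4)/(2*3) = -¼*(-8/3) = ⅔)
H/v(-54) = 63343/(⅔) = 63343*(3/2) = 190029/2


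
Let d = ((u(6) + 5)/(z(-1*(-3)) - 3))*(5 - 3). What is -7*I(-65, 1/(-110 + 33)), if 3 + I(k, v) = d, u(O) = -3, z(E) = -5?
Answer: 49/2 ≈ 24.500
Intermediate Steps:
d = -½ (d = ((-3 + 5)/(-5 - 3))*(5 - 3) = (2/(-8))*2 = (2*(-⅛))*2 = -¼*2 = -½ ≈ -0.50000)
I(k, v) = -7/2 (I(k, v) = -3 - ½ = -7/2)
-7*I(-65, 1/(-110 + 33)) = -7*(-7/2) = 49/2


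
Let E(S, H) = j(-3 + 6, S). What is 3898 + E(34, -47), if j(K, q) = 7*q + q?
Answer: 4170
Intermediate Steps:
j(K, q) = 8*q
E(S, H) = 8*S
3898 + E(34, -47) = 3898 + 8*34 = 3898 + 272 = 4170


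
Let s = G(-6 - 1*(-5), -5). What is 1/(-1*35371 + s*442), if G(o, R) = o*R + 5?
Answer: -1/30951 ≈ -3.2309e-5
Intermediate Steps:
G(o, R) = 5 + R*o (G(o, R) = R*o + 5 = 5 + R*o)
s = 10 (s = 5 - 5*(-6 - 1*(-5)) = 5 - 5*(-6 + 5) = 5 - 5*(-1) = 5 + 5 = 10)
1/(-1*35371 + s*442) = 1/(-1*35371 + 10*442) = 1/(-35371 + 4420) = 1/(-30951) = -1/30951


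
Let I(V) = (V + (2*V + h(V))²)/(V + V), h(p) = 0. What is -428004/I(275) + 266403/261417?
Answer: -24831303737/31980013 ≈ -776.46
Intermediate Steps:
I(V) = (V + 4*V²)/(2*V) (I(V) = (V + (2*V + 0)²)/(V + V) = (V + (2*V)²)/((2*V)) = (V + 4*V²)*(1/(2*V)) = (V + 4*V²)/(2*V))
-428004/I(275) + 266403/261417 = -428004/(½ + 2*275) + 266403/261417 = -428004/(½ + 550) + 266403*(1/261417) = -428004/1101/2 + 88801/87139 = -428004*2/1101 + 88801/87139 = -285336/367 + 88801/87139 = -24831303737/31980013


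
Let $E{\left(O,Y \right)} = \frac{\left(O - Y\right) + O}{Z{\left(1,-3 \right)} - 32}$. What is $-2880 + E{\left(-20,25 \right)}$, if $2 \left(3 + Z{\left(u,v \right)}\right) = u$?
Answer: $- \frac{198590}{69} \approx -2878.1$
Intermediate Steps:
$Z{\left(u,v \right)} = -3 + \frac{u}{2}$
$E{\left(O,Y \right)} = - \frac{4 O}{69} + \frac{2 Y}{69}$ ($E{\left(O,Y \right)} = \frac{\left(O - Y\right) + O}{\left(-3 + \frac{1}{2} \cdot 1\right) - 32} = \frac{- Y + 2 O}{\left(-3 + \frac{1}{2}\right) - 32} = \frac{- Y + 2 O}{- \frac{5}{2} - 32} = \frac{- Y + 2 O}{- \frac{69}{2}} = \left(- Y + 2 O\right) \left(- \frac{2}{69}\right) = - \frac{4 O}{69} + \frac{2 Y}{69}$)
$-2880 + E{\left(-20,25 \right)} = -2880 + \left(\left(- \frac{4}{69}\right) \left(-20\right) + \frac{2}{69} \cdot 25\right) = -2880 + \left(\frac{80}{69} + \frac{50}{69}\right) = -2880 + \frac{130}{69} = - \frac{198590}{69}$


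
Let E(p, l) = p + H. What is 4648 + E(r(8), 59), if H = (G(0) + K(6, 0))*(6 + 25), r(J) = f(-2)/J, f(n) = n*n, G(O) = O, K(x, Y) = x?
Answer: 9669/2 ≈ 4834.5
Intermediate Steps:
f(n) = n**2
r(J) = 4/J (r(J) = (-2)**2/J = 4/J)
H = 186 (H = (0 + 6)*(6 + 25) = 6*31 = 186)
E(p, l) = 186 + p (E(p, l) = p + 186 = 186 + p)
4648 + E(r(8), 59) = 4648 + (186 + 4/8) = 4648 + (186 + 4*(1/8)) = 4648 + (186 + 1/2) = 4648 + 373/2 = 9669/2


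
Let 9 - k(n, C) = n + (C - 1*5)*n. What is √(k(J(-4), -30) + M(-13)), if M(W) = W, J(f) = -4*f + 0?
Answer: 6*√15 ≈ 23.238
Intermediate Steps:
J(f) = -4*f
k(n, C) = 9 - n - n*(-5 + C) (k(n, C) = 9 - (n + (C - 1*5)*n) = 9 - (n + (C - 5)*n) = 9 - (n + (-5 + C)*n) = 9 - (n + n*(-5 + C)) = 9 + (-n - n*(-5 + C)) = 9 - n - n*(-5 + C))
√(k(J(-4), -30) + M(-13)) = √((9 + 4*(-4*(-4)) - 1*(-30)*(-4*(-4))) - 13) = √((9 + 4*16 - 1*(-30)*16) - 13) = √((9 + 64 + 480) - 13) = √(553 - 13) = √540 = 6*√15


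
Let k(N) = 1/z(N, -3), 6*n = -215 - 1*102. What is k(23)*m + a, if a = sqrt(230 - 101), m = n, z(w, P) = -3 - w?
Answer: 317/156 + sqrt(129) ≈ 13.390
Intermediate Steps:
n = -317/6 (n = (-215 - 1*102)/6 = (-215 - 102)/6 = (1/6)*(-317) = -317/6 ≈ -52.833)
m = -317/6 ≈ -52.833
k(N) = 1/(-3 - N)
a = sqrt(129) ≈ 11.358
k(23)*m + a = -1/(3 + 23)*(-317/6) + sqrt(129) = -1/26*(-317/6) + sqrt(129) = 317/156 + sqrt(129)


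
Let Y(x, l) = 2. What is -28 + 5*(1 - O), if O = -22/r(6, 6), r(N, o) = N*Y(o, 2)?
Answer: -83/6 ≈ -13.833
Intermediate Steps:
r(N, o) = 2*N (r(N, o) = N*2 = 2*N)
O = -11/6 (O = -22/(2*6) = -22/12 = -22*1/12 = -11/6 ≈ -1.8333)
-28 + 5*(1 - O) = -28 + 5*(1 - 1*(-11/6)) = -28 + 5*(1 + 11/6) = -28 + 5*(17/6) = -28 + 85/6 = -83/6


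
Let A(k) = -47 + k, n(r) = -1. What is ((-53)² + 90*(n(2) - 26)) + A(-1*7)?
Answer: 325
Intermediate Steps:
((-53)² + 90*(n(2) - 26)) + A(-1*7) = ((-53)² + 90*(-1 - 26)) + (-47 - 1*7) = (2809 + 90*(-27)) + (-47 - 7) = (2809 - 2430) - 54 = 379 - 54 = 325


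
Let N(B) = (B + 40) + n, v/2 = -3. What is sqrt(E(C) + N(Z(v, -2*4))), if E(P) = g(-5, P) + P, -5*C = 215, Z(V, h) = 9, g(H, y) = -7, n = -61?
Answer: I*sqrt(62) ≈ 7.874*I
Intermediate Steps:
v = -6 (v = 2*(-3) = -6)
N(B) = -21 + B (N(B) = (B + 40) - 61 = (40 + B) - 61 = -21 + B)
C = -43 (C = -1/5*215 = -43)
E(P) = -7 + P
sqrt(E(C) + N(Z(v, -2*4))) = sqrt((-7 - 43) + (-21 + 9)) = sqrt(-50 - 12) = sqrt(-62) = I*sqrt(62)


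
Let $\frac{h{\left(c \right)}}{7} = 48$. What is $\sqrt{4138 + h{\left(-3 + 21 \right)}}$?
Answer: $\sqrt{4474} \approx 66.888$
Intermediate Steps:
$h{\left(c \right)} = 336$ ($h{\left(c \right)} = 7 \cdot 48 = 336$)
$\sqrt{4138 + h{\left(-3 + 21 \right)}} = \sqrt{4138 + 336} = \sqrt{4474}$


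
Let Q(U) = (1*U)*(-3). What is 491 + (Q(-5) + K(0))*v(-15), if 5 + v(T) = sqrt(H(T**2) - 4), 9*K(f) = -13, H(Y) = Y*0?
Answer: 3809/9 + 244*I/9 ≈ 423.22 + 27.111*I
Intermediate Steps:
H(Y) = 0
Q(U) = -3*U (Q(U) = U*(-3) = -3*U)
K(f) = -13/9 (K(f) = (1/9)*(-13) = -13/9)
v(T) = -5 + 2*I (v(T) = -5 + sqrt(0 - 4) = -5 + sqrt(-4) = -5 + 2*I)
491 + (Q(-5) + K(0))*v(-15) = 491 + (-3*(-5) - 13/9)*(-5 + 2*I) = 491 + (15 - 13/9)*(-5 + 2*I) = 491 + 122*(-5 + 2*I)/9 = 491 + (-610/9 + 244*I/9) = 3809/9 + 244*I/9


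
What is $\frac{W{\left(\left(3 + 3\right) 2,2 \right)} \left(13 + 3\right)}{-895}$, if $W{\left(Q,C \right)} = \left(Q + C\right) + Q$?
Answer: $- \frac{416}{895} \approx -0.4648$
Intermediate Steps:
$W{\left(Q,C \right)} = C + 2 Q$ ($W{\left(Q,C \right)} = \left(C + Q\right) + Q = C + 2 Q$)
$\frac{W{\left(\left(3 + 3\right) 2,2 \right)} \left(13 + 3\right)}{-895} = \frac{\left(2 + 2 \left(3 + 3\right) 2\right) \left(13 + 3\right)}{-895} = \left(2 + 2 \cdot 6 \cdot 2\right) 16 \left(- \frac{1}{895}\right) = \left(2 + 2 \cdot 12\right) 16 \left(- \frac{1}{895}\right) = \left(2 + 24\right) 16 \left(- \frac{1}{895}\right) = 26 \cdot 16 \left(- \frac{1}{895}\right) = 416 \left(- \frac{1}{895}\right) = - \frac{416}{895}$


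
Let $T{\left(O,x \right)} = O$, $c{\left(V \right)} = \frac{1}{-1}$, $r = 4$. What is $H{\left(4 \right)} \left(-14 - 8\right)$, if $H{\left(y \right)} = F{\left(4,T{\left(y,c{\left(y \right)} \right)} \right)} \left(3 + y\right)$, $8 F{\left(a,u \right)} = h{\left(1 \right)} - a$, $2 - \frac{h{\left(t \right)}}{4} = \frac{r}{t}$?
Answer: $231$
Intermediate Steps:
$c{\left(V \right)} = -1$
$h{\left(t \right)} = 8 - \frac{16}{t}$ ($h{\left(t \right)} = 8 - 4 \frac{4}{t} = 8 - \frac{16}{t}$)
$F{\left(a,u \right)} = -1 - \frac{a}{8}$ ($F{\left(a,u \right)} = \frac{\left(8 - \frac{16}{1}\right) - a}{8} = \frac{\left(8 - 16\right) - a}{8} = \frac{-8 - a}{8} = -1 - \frac{a}{8}$)
$H{\left(y \right)} = - \frac{9}{2} - \frac{3 y}{2}$ ($H{\left(y \right)} = \left(-1 - \frac{1}{2}\right) \left(3 + y\right) = - \frac{3 \left(3 + y\right)}{2} = - \frac{9}{2} - \frac{3 y}{2}$)
$H{\left(4 \right)} \left(-14 - 8\right) = \left(- \frac{9}{2} - 6\right) \left(-14 - 8\right) = \left(- \frac{9}{2} - 6\right) \left(-22\right) = \left(- \frac{21}{2}\right) \left(-22\right) = 231$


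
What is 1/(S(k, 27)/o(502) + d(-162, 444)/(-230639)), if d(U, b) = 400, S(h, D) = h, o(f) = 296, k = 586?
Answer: 34134572/67518027 ≈ 0.50556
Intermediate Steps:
1/(S(k, 27)/o(502) + d(-162, 444)/(-230639)) = 1/(586/296 + 400/(-230639)) = 1/(586*(1/296) + 400*(-1/230639)) = 1/(293/148 - 400/230639) = 1/(67518027/34134572) = 34134572/67518027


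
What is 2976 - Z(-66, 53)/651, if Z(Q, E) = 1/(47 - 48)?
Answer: 1937377/651 ≈ 2976.0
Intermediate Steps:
Z(Q, E) = -1 (Z(Q, E) = 1/(-1) = -1)
2976 - Z(-66, 53)/651 = 2976 - (-1)/651 = 2976 - 1*(-1/651) = 2976 + 1/651 = 1937377/651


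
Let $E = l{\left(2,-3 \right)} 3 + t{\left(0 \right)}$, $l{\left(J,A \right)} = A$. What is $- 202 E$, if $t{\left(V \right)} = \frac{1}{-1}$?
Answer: $2020$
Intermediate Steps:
$t{\left(V \right)} = -1$
$E = -10$ ($E = \left(-3\right) 3 - 1 = -9 - 1 = -10$)
$- 202 E = \left(-202\right) \left(-10\right) = 2020$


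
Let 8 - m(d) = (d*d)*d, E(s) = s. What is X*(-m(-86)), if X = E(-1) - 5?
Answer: 3816384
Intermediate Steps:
m(d) = 8 - d³ (m(d) = 8 - d*d*d = 8 - d²*d = 8 - d³)
X = -6 (X = -1 - 5 = -6)
X*(-m(-86)) = -(-6)*(8 - 1*(-86)³) = -(-6)*(8 - 1*(-636056)) = -(-6)*(8 + 636056) = -(-6)*636064 = -6*(-636064) = 3816384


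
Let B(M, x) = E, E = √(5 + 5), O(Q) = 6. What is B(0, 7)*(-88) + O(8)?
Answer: 6 - 88*√10 ≈ -272.28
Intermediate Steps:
E = √10 ≈ 3.1623
B(M, x) = √10
B(0, 7)*(-88) + O(8) = √10*(-88) + 6 = -88*√10 + 6 = 6 - 88*√10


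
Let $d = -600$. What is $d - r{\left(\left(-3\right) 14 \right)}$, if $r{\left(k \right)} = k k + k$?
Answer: $-2322$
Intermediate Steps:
$r{\left(k \right)} = k + k^{2}$ ($r{\left(k \right)} = k^{2} + k = k + k^{2}$)
$d - r{\left(\left(-3\right) 14 \right)} = -600 - \left(-3\right) 14 \left(1 - 42\right) = -600 - - 42 \left(1 - 42\right) = -600 - \left(-42\right) \left(-41\right) = -600 - 1722 = -2322$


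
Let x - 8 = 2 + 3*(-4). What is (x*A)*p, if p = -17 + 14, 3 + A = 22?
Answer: 114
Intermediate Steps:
x = -2 (x = 8 + (2 + 3*(-4)) = 8 + (2 - 12) = 8 - 10 = -2)
A = 19 (A = -3 + 22 = 19)
p = -3
(x*A)*p = -2*19*(-3) = -38*(-3) = 114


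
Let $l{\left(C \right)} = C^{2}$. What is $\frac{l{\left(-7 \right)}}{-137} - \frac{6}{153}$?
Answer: $- \frac{2773}{6987} \approx -0.39688$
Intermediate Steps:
$\frac{l{\left(-7 \right)}}{-137} - \frac{6}{153} = \frac{\left(-7\right)^{2}}{-137} - \frac{6}{153} = 49 \left(- \frac{1}{137}\right) - \frac{2}{51} = - \frac{49}{137} - \frac{2}{51} = - \frac{2773}{6987}$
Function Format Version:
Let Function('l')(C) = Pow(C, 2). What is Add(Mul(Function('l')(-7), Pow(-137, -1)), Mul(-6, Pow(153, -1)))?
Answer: Rational(-2773, 6987) ≈ -0.39688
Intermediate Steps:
Add(Mul(Function('l')(-7), Pow(-137, -1)), Mul(-6, Pow(153, -1))) = Add(Mul(Pow(-7, 2), Pow(-137, -1)), Mul(-6, Pow(153, -1))) = Add(Mul(49, Rational(-1, 137)), Mul(-6, Rational(1, 153))) = Add(Rational(-49, 137), Rational(-2, 51)) = Rational(-2773, 6987)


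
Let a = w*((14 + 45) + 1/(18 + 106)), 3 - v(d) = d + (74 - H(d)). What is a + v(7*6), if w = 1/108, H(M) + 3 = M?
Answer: -36433/496 ≈ -73.454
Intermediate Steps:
H(M) = -3 + M
w = 1/108 (w = 1*(1/108) = 1/108 ≈ 0.0092593)
v(d) = -74 (v(d) = 3 - (d + (74 - (-3 + d))) = 3 - (d + (74 + (3 - d))) = 3 - (d + (77 - d)) = 3 - 1*77 = 3 - 77 = -74)
a = 271/496 (a = ((14 + 45) + 1/(18 + 106))/108 = (59 + 1/124)/108 = (1/108)*(7317/124) = 271/496 ≈ 0.54637)
a + v(7*6) = 271/496 - 74 = -36433/496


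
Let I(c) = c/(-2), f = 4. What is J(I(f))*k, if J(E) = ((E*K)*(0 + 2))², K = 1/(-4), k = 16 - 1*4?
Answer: 12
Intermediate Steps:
k = 12 (k = 16 - 4 = 12)
K = -¼ ≈ -0.25000
I(c) = -c/2 (I(c) = c*(-½) = -c/2)
J(E) = E²/4 (J(E) = ((E*(-¼))*(0 + 2))² = (-E/4*2)² = (-E/2)² = E²/4)
J(I(f))*k = ((-½*4)²/4)*12 = ((¼)*(-2)²)*12 = ((¼)*4)*12 = 1*12 = 12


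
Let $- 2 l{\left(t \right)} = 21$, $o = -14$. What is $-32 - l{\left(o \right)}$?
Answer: $- \frac{43}{2} \approx -21.5$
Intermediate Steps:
$l{\left(t \right)} = - \frac{21}{2}$ ($l{\left(t \right)} = \left(- \frac{1}{2}\right) 21 = - \frac{21}{2}$)
$-32 - l{\left(o \right)} = -32 - - \frac{21}{2} = -32 + \frac{21}{2} = - \frac{43}{2}$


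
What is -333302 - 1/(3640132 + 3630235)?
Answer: -2423227861835/7270367 ≈ -3.3330e+5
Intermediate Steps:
-333302 - 1/(3640132 + 3630235) = -333302 - 1/7270367 = -2423227861835/7270367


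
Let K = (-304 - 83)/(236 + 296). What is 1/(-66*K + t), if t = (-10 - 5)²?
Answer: 266/72621 ≈ 0.0036629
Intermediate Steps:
K = -387/532 ≈ -0.72744
t = 225 (t = (-15)² = 225)
1/(-66*K + t) = 1/(-66*(-387/532) + 225) = 1/(12771/266 + 225) = 1/(72621/266) = 266/72621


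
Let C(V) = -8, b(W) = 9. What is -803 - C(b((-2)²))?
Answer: -795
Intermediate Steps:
-803 - C(b((-2)²)) = -803 - 1*(-8) = -803 + 8 = -795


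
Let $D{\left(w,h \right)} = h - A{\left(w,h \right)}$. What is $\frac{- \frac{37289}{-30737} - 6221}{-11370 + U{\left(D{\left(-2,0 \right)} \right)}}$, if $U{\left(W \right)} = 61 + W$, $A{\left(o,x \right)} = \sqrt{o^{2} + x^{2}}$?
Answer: $\frac{27311084}{49666601} \approx 0.54989$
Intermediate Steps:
$D{\left(w,h \right)} = h - \sqrt{h^{2} + w^{2}}$ ($D{\left(w,h \right)} = h - \sqrt{w^{2} + h^{2}} = h - \sqrt{h^{2} + w^{2}}$)
$\frac{- \frac{37289}{-30737} - 6221}{-11370 + U{\left(D{\left(-2,0 \right)} \right)}} = \frac{- \frac{37289}{-30737} - 6221}{-11370 + \left(61 + \left(0 - \sqrt{0^{2} + \left(-2\right)^{2}}\right)\right)} = \frac{\left(-37289\right) \left(- \frac{1}{30737}\right) - 6221}{-11370 + \left(61 + \left(0 - \sqrt{0 + 4}\right)\right)} = \frac{\frac{5327}{4391} - 6221}{-11370 + \left(61 + \left(0 - \sqrt{4}\right)\right)} = - \frac{27311084}{4391 \left(-11370 + \left(61 + \left(0 - 2\right)\right)\right)} = - \frac{27311084}{4391 \left(-11370 + \left(61 - 2\right)\right)} = - \frac{27311084}{4391 \left(-11370 + 59\right)} = - \frac{27311084}{4391 \left(-11311\right)} = \left(- \frac{27311084}{4391}\right) \left(- \frac{1}{11311}\right) = \frac{27311084}{49666601}$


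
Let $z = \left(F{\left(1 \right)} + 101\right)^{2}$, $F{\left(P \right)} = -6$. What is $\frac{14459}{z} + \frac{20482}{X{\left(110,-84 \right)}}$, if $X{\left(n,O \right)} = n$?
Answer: $\frac{89206}{475} \approx 187.8$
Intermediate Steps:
$z = 9025$ ($z = \left(-6 + 101\right)^{2} = 95^{2} = 9025$)
$\frac{14459}{z} + \frac{20482}{X{\left(110,-84 \right)}} = \frac{14459}{9025} + \frac{20482}{110} = 14459 \cdot \frac{1}{9025} + 20482 \cdot \frac{1}{110} = \frac{761}{475} + \frac{931}{5} = \frac{89206}{475}$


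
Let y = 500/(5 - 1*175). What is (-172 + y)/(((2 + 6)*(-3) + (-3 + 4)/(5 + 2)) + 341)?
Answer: -10409/18870 ≈ -0.55162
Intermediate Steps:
y = -50/17 (y = 500/(5 - 175) = 500/(-170) = 500*(-1/170) = -50/17 ≈ -2.9412)
(-172 + y)/(((2 + 6)*(-3) + (-3 + 4)/(5 + 2)) + 341) = (-172 - 50/17)/(((2 + 6)*(-3) + (-3 + 4)/(5 + 2)) + 341) = -2974/(17*((8*(-3) + 1/7) + 341)) = -2974/(17*((-24 + 1*(1/7)) + 341)) = -2974/(17*((-24 + 1/7) + 341)) = -2974/(17*(-167/7 + 341)) = -2974/(17*2220/7) = -2974/17*7/2220 = -10409/18870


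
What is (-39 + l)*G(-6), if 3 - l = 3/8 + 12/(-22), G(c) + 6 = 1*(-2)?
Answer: 3153/11 ≈ 286.64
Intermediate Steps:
G(c) = -8 (G(c) = -6 + 1*(-2) = -6 - 2 = -8)
l = 279/88 (l = 3 - (3/8 + 12/(-22)) = 3 - (3*(⅛) + 12*(-1/22)) = 3 - (3/8 - 6/11) = 3 - 1*(-15/88) = 3 + 15/88 = 279/88 ≈ 3.1705)
(-39 + l)*G(-6) = (-39 + 279/88)*(-8) = -3153/88*(-8) = 3153/11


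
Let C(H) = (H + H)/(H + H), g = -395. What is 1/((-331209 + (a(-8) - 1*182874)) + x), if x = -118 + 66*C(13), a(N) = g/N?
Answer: -8/4112685 ≈ -1.9452e-6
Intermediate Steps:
a(N) = -395/N
C(H) = 1 (C(H) = (2*H)/((2*H)) = (2*H)*(1/(2*H)) = 1)
x = -52 (x = -118 + 66*1 = -118 + 66 = -52)
1/((-331209 + (a(-8) - 1*182874)) + x) = 1/((-331209 + (-395/(-8) - 1*182874)) - 52) = 1/((-331209 + (-395*(-⅛) - 182874)) - 52) = 1/((-331209 + (395/8 - 182874)) - 52) = 1/((-331209 - 1462597/8) - 52) = 1/(-4112269/8 - 52) = 1/(-4112685/8) = -8/4112685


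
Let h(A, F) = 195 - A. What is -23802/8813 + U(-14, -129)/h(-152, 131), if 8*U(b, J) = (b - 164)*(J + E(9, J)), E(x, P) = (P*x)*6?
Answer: 5531975739/12232444 ≈ 452.24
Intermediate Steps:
E(x, P) = 6*P*x
U(b, J) = 55*J*(-164 + b)/8 (U(b, J) = ((b - 164)*(J + 6*J*9))/8 = ((-164 + b)*(J + 54*J))/8 = ((-164 + b)*(55*J))/8 = (55*J*(-164 + b))/8 = 55*J*(-164 + b)/8)
-23802/8813 + U(-14, -129)/h(-152, 131) = -23802/8813 + ((55/8)*(-129)*(-164 - 14))/(195 - 1*(-152)) = -23802*1/8813 + ((55/8)*(-129)*(-178))/(195 + 152) = -23802/8813 + (631455/4)/347 = -23802/8813 + (631455/4)*(1/347) = -23802/8813 + 631455/1388 = 5531975739/12232444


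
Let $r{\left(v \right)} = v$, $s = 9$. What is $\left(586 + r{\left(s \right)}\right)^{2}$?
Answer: $354025$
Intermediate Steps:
$\left(586 + r{\left(s \right)}\right)^{2} = \left(586 + 9\right)^{2} = 595^{2} = 354025$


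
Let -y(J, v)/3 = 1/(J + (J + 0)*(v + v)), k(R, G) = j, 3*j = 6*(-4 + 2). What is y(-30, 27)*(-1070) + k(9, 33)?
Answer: -327/55 ≈ -5.9455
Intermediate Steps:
j = -4 (j = (6*(-4 + 2))/3 = (6*(-2))/3 = (⅓)*(-12) = -4)
k(R, G) = -4
y(J, v) = -3/(J + 2*J*v) (y(J, v) = -3/(J + (J + 0)*(v + v)) = -3/(J + J*(2*v)) = -3/(J + 2*J*v))
y(-30, 27)*(-1070) + k(9, 33) = -3/(-30*(1 + 2*27))*(-1070) - 4 = -3*(-1/30)/(1 + 54)*(-1070) - 4 = -3*(-1/30)/55*(-1070) - 4 = -3*(-1/30)*1/55*(-1070) - 4 = (1/550)*(-1070) - 4 = -107/55 - 4 = -327/55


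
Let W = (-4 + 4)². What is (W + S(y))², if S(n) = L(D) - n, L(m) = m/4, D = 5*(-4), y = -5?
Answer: 0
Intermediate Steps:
D = -20
W = 0 (W = 0² = 0)
L(m) = m/4 (L(m) = m*(¼) = m/4)
S(n) = -5 - n (S(n) = (¼)*(-20) - n = -5 - n)
(W + S(y))² = (0 + (-5 - 1*(-5)))² = (0 + (-5 + 5))² = (0 + 0)² = 0² = 0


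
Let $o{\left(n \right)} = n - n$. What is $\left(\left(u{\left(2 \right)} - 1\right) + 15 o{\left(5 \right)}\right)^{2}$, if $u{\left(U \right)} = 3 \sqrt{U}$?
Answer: $19 - 6 \sqrt{2} \approx 10.515$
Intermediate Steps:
$o{\left(n \right)} = 0$
$\left(\left(u{\left(2 \right)} - 1\right) + 15 o{\left(5 \right)}\right)^{2} = \left(\left(3 \sqrt{2} - 1\right) + 15 \cdot 0\right)^{2} = \left(\left(-1 + 3 \sqrt{2}\right) + 0\right)^{2} = \left(-1 + 3 \sqrt{2}\right)^{2}$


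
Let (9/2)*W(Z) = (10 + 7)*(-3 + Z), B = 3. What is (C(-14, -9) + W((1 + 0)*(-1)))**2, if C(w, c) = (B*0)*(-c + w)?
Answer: 18496/81 ≈ 228.35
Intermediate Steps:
W(Z) = -34/3 + 34*Z/9 (W(Z) = 2*((10 + 7)*(-3 + Z))/9 = 2*(17*(-3 + Z))/9 = 2*(-51 + 17*Z)/9 = -34/3 + 34*Z/9)
C(w, c) = 0 (C(w, c) = (3*0)*(-c + w) = 0*(w - c) = 0)
(C(-14, -9) + W((1 + 0)*(-1)))**2 = (0 + (-34/3 + 34*((1 + 0)*(-1))/9))**2 = (0 + (-34/3 + 34*(1*(-1))/9))**2 = (0 + (-34/3 + (34/9)*(-1)))**2 = (0 + (-34/3 - 34/9))**2 = (0 - 136/9)**2 = (-136/9)**2 = 18496/81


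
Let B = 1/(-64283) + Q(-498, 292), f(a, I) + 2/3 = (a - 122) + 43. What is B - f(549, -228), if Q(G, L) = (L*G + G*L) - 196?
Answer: -56214969239/192849 ≈ -2.9150e+5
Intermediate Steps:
f(a, I) = -239/3 + a (f(a, I) = -⅔ + ((a - 122) + 43) = -⅔ + ((-122 + a) + 43) = -⅔ + (-79 + a) = -239/3 + a)
Q(G, L) = -196 + 2*G*L (Q(G, L) = (G*L + G*L) - 196 = 2*G*L - 196 = -196 + 2*G*L)
B = -18708152925/64283 (B = 1/(-64283) + (-196 + 2*(-498)*292) = -1/64283 + (-196 - 290832) = -1/64283 - 291028 = -18708152925/64283 ≈ -2.9103e+5)
B - f(549, -228) = -18708152925/64283 - (-239/3 + 549) = -18708152925/64283 - 1*1408/3 = -18708152925/64283 - 1408/3 = -56214969239/192849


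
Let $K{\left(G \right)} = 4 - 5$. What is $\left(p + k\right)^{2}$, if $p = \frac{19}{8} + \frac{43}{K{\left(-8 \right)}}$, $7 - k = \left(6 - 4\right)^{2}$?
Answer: $\frac{90601}{64} \approx 1415.6$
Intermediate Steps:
$k = 3$ ($k = 7 - \left(6 - 4\right)^{2} = 7 - 2^{2} = 7 - 4 = 3$)
$K{\left(G \right)} = -1$
$p = - \frac{325}{8}$ ($p = \frac{19}{8} + \frac{43}{-1} = 19 \cdot \frac{1}{8} + 43 \left(-1\right) = \frac{19}{8} - 43 = - \frac{325}{8} \approx -40.625$)
$\left(p + k\right)^{2} = \left(- \frac{325}{8} + 3\right)^{2} = \left(- \frac{301}{8}\right)^{2} = \frac{90601}{64}$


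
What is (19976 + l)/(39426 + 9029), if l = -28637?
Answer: -8661/48455 ≈ -0.17874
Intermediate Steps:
(19976 + l)/(39426 + 9029) = (19976 - 28637)/(39426 + 9029) = -8661/48455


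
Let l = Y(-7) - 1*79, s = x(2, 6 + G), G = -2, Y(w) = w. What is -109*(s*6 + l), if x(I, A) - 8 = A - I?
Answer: 2834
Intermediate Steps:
x(I, A) = 8 + A - I (x(I, A) = 8 + (A - I) = 8 + A - I)
s = 10 (s = 8 + (6 - 2) - 1*2 = 8 + 4 - 2 = 10)
l = -86 (l = -7 - 1*79 = -7 - 79 = -86)
-109*(s*6 + l) = -109*(10*6 - 86) = -109*(60 - 86) = -109*(-26) = 2834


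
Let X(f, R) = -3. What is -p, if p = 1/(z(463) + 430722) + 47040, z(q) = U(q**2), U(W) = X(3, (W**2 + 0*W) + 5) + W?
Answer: -30344939521/645088 ≈ -47040.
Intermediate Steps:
U(W) = -3 + W
z(q) = -3 + q**2
p = 30344939521/645088 (p = 1/((-3 + 463**2) + 430722) + 47040 = 1/((-3 + 214369) + 430722) + 47040 = 1/(214366 + 430722) + 47040 = 1/645088 + 47040 = 30344939521/645088 ≈ 47040.)
-p = -1*30344939521/645088 = -30344939521/645088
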